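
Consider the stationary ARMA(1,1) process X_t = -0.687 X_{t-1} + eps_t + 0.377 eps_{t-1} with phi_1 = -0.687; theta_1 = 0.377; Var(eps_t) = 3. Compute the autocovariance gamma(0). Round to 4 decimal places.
\gamma(0) = 3.5460

Multiply the model equation by X_{t-k} and take expectations. With theta_0 = psi_0 = 1 and psi_j the MA(infinity) weights, this gives
  gamma(k) - sum_i phi_i gamma(k-i) = c_k,
  c_k = sigma^2 * sum_{j=k..q} theta_j psi_{j-k}   (c_k = 0 for k > q),
using gamma(-m) = gamma(m).
psi-weights needed (psi_j = theta_j + sum_i phi_i psi_{j-i}):
  psi_1 = theta_1 + phi_1 = 0.377 + (-0.687) = -0.31
Right-hand sides:
  c_0 = sigma^2 (1 + theta_1 psi_1) = 3 * (1 + (0.377)(-0.31)) = 3 * 0.88313 = 2.64939
  c_1 = sigma^2 theta_1 = 3 * (0.377) = 1.131
  c_2 = 0
Equations for k = 0 and k = 1 (AR order 1):
  gamma(0) = phi_1 gamma(1) + c_0
  gamma(1) = phi_1 gamma(0) + c_1
Substituting the second into the first: gamma(0) (1 - phi_1^2) = c_0 + phi_1 c_1, so
  gamma(0) = (c_0 + phi_1 c_1) / (1 - phi_1^2) = (2.64939 + (-0.687)(1.131)) / (1 - (-0.687)^2) = 1.872393 / 0.528031 = 3.545991.
Therefore gamma(0) = 3.5460 (to 4 decimal places).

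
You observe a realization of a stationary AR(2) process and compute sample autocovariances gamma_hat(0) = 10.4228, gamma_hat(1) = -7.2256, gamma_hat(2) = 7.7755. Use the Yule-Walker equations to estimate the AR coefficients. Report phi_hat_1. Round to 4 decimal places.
\hat\phi_{1} = -0.3390

The Yule-Walker equations for an AR(p) process read, in matrix form,
  Gamma_p phi = r_p,   with   (Gamma_p)_{ij} = gamma(|i - j|),
                       (r_p)_i = gamma(i),   i,j = 1..p.
Substitute the sample gammas (Toeplitz matrix and right-hand side of size 2):
  Gamma_p = [[10.4228, -7.2256], [-7.2256, 10.4228]]
  r_p     = [-7.2256, 7.7755]
Written out:
  10.4228 phi_1 - 7.2256 phi_2 = -7.2256
  -7.2256 phi_1 + 10.4228 phi_2 = 7.7755
Solve by Cramer's rule:
  det = gamma(0)^2 - gamma(1)^2 = (10.4228)^2 - (-7.2256)^2 = 108.63475984 - 52.20929536 = 56.42546448
  phi_hat_1 = [gamma(1) gamma(0) - gamma(1) gamma(2)] / det = [(-7.2256)(10.4228) - (-7.2256)(7.7755)] / 56.42546448 = -19.12833088 / 56.42546448 = -0.339
  phi_hat_2 = [gamma(0) gamma(2) - gamma(1)^2] / det = [(10.4228)(7.7755) - (-7.2256)^2] / 56.42546448 = 28.83318604 / 56.42546448 = 0.511
So phi_hat = [-0.3390, 0.5110].
Therefore phi_hat_1 = -0.3390.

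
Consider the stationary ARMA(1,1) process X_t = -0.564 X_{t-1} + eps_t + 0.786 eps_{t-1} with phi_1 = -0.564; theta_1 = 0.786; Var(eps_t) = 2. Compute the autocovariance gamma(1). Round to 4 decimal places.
\gamma(1) = 0.3625

Multiply the model equation by X_{t-k} and take expectations. With theta_0 = psi_0 = 1 and psi_j the MA(infinity) weights, this gives
  gamma(k) - sum_i phi_i gamma(k-i) = c_k,
  c_k = sigma^2 * sum_{j=k..q} theta_j psi_{j-k}   (c_k = 0 for k > q),
using gamma(-m) = gamma(m).
psi-weights needed (psi_j = theta_j + sum_i phi_i psi_{j-i}):
  psi_1 = theta_1 + phi_1 = 0.786 + (-0.564) = 0.222
Right-hand sides:
  c_0 = sigma^2 (1 + theta_1 psi_1) = 2 * (1 + (0.786)(0.222)) = 2 * 1.174492 = 2.348984
  c_1 = sigma^2 theta_1 = 2 * (0.786) = 1.572
  c_2 = 0
Equations for k = 0 and k = 1 (AR order 1):
  gamma(0) = phi_1 gamma(1) + c_0
  gamma(1) = phi_1 gamma(0) + c_1
Substituting the second into the first: gamma(0) (1 - phi_1^2) = c_0 + phi_1 c_1, so
  gamma(0) = (c_0 + phi_1 c_1) / (1 - phi_1^2) = (2.348984 + (-0.564)(1.572)) / (1 - (-0.564)^2) = 1.462376 / 0.681904 = 2.144548.
  gamma(1) = phi_1 gamma(0) + c_1 = (-0.564)(2.144548) + (1.572) = 0.362475.
Therefore gamma(1) = 0.3625 (to 4 decimal places).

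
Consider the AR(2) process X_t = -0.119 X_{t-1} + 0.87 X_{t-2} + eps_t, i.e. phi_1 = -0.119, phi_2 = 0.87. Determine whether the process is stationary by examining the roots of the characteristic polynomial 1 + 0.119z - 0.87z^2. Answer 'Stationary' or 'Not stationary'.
\text{Stationary}

The AR(p) characteristic polynomial is P(z) = 1 + 0.119z - 0.87z^2.
Stationarity requires all roots to lie outside the unit circle, i.e. |z| > 1 for every root.
Set 1 + (0.119) z + (-0.87) z^2 = 0, i.e. a z^2 + b z + c = 0 with a = -0.87, b = 0.119, c = 1.
Discriminant D = b^2 - 4ac = (0.119)^2 - 4*(-0.87)*1 = 0.014161 - (-3.48) = 3.494161.
D >= 0, so the roots are real: z = (-b +/- sqrt(D)) / (2a) = (-0.119 +/- 1.869268) / (-1.74).
  z_1 = (-0.119 + 1.869268) / (-1.74) = -1.0059,   |z_1| = 1.0059.
  z_2 = (-0.119 - 1.869268) / (-1.74) = 1.1427,   |z_2| = 1.1427.
Moduli of all roots: 1.0059, 1.1427.
All moduli strictly greater than 1? Yes.
Verdict: Stationary.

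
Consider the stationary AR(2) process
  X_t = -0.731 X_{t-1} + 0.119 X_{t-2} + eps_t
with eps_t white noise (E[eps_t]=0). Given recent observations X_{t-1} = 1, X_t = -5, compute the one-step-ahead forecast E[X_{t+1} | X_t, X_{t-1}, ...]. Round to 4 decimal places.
E[X_{t+1} \mid \mathcal F_t] = 3.7740

For an AR(p) model X_t = c + sum_i phi_i X_{t-i} + eps_t, the
one-step-ahead conditional mean is
  E[X_{t+1} | X_t, ...] = c + sum_i phi_i X_{t+1-i}.
Substitute known values:
  E[X_{t+1} | ...] = (-0.731) * (-5) + (0.119) * (1)
                   = 3.7740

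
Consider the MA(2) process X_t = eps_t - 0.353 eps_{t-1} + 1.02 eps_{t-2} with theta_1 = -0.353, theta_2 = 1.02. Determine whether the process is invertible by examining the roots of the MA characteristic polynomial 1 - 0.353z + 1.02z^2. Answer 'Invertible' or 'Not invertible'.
\text{Not invertible}

The MA(q) characteristic polynomial is P(z) = 1 - 0.353z + 1.02z^2.
Invertibility requires all roots to lie outside the unit circle, i.e. |z| > 1 for every root.
Set 1 + (-0.353) z + (1.02) z^2 = 0, i.e. a z^2 + b z + c = 0 with a = 1.02, b = -0.353, c = 1.
Discriminant D = b^2 - 4ac = (-0.353)^2 - 4*(1.02)*1 = 0.124609 - (4.08) = -3.955391.
D < 0, so the roots are the complex-conjugate pair z = (-b +/- i sqrt(-D)) / (2a) = 0.173 +/- 0.9749i.
For a conjugate pair |z|^2 = z * conj(z) = (product of roots) = c/a = 1/(1.02) = 0.980392, so |z| = sqrt(0.980392) = 0.9901 for both roots.
Moduli of all roots: 0.9901, 0.9901.
All moduli strictly greater than 1? No.
Verdict: Not invertible.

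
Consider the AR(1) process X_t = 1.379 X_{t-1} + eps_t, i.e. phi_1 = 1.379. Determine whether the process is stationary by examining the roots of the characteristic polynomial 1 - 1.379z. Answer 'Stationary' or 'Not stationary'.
\text{Not stationary}

The AR(p) characteristic polynomial is P(z) = 1 - 1.379z.
Stationarity requires all roots to lie outside the unit circle, i.e. |z| > 1 for every root.
This is linear in z: 1 + (-1.379) z = 0  =>  z = -1/(-1.379) = 0.725163,  |z| = 0.725163.
Moduli of all roots: 0.7252.
All moduli strictly greater than 1? No.
Verdict: Not stationary.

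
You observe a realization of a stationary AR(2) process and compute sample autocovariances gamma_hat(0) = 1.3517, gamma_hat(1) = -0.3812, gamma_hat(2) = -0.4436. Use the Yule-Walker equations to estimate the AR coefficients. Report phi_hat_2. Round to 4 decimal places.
\hat\phi_{2} = -0.4429

The Yule-Walker equations for an AR(p) process read, in matrix form,
  Gamma_p phi = r_p,   with   (Gamma_p)_{ij} = gamma(|i - j|),
                       (r_p)_i = gamma(i),   i,j = 1..p.
Substitute the sample gammas (Toeplitz matrix and right-hand side of size 2):
  Gamma_p = [[1.3517, -0.3812], [-0.3812, 1.3517]]
  r_p     = [-0.3812, -0.4436]
Written out:
  1.3517 phi_1 - 0.3812 phi_2 = -0.3812
  -0.3812 phi_1 + 1.3517 phi_2 = -0.4436
Solve by Cramer's rule:
  det = gamma(0)^2 - gamma(1)^2 = (1.3517)^2 - (-0.3812)^2 = 1.82709289 - 0.14531344 = 1.68177945
  phi_hat_1 = [gamma(1) gamma(0) - gamma(1) gamma(2)] / det = [(-0.3812)(1.3517) - (-0.3812)(-0.4436)] / 1.68177945 = -0.68436836 / 1.68177945 = -0.4069
  phi_hat_2 = [gamma(0) gamma(2) - gamma(1)^2] / det = [(1.3517)(-0.4436) - (-0.3812)^2] / 1.68177945 = -0.74492756 / 1.68177945 = -0.4429
So phi_hat = [-0.4069, -0.4429].
Therefore phi_hat_2 = -0.4429.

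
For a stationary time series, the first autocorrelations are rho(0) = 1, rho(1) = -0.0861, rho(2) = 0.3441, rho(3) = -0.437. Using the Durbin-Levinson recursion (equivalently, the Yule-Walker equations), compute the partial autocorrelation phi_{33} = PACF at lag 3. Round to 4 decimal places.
\phi_{33} = -0.4420

The PACF at lag k is phi_{kk}, the last component of the solution
to the Yule-Walker system G_k phi = r_k where
  (G_k)_{ij} = rho(|i - j|), (r_k)_i = rho(i), i,j = 1..k.
Equivalently, Durbin-Levinson gives phi_{kk} iteratively:
  phi_{11} = rho(1)
  phi_{kk} = [rho(k) - sum_{j=1..k-1} phi_{k-1,j} rho(k-j)]
            / [1 - sum_{j=1..k-1} phi_{k-1,j} rho(j)],
  phi_{k,j} = phi_{k-1,j} - phi_{kk} phi_{k-1,k-j},  j = 1..k-1.
Step k = 1:
  phi_11 = rho(1) = -0.0861.
Step k = 2:
  phi_22 = [rho(2) - phi_11 rho(1)] / [1 - phi_11 rho(1)] = [0.3441 - (-0.0861)(-0.0861)] / [1 - (-0.0861)(-0.0861)]
         = 0.33668679 / 0.99258679 = 0.339201.
  Update: phi_21 = phi_11 - phi_22 phi_11 = -0.0861 - (0.339201)(-0.0861) = -0.056895.
Step k = 3:
  phi_33 = [rho(3) - phi_21 rho(2) - phi_22 rho(1)] / [1 - phi_21 rho(1) - phi_22 rho(2)]
    numerator   = -0.437 - (-0.056895)(0.3441) - (0.339201)(-0.0861) = -0.38821727
    denominator = 1 - (-0.056895)(-0.0861) - (0.339201)(0.3441) = 0.87838217
  phi_33 = -0.38821727 / 0.87838217 = -0.442.
Therefore phi_{33} = -0.4420.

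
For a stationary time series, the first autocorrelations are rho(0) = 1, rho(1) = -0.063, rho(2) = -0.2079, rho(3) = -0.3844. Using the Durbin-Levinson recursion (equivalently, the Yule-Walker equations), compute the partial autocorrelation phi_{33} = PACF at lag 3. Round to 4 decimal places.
\phi_{33} = -0.4350

The PACF at lag k is phi_{kk}, the last component of the solution
to the Yule-Walker system G_k phi = r_k where
  (G_k)_{ij} = rho(|i - j|), (r_k)_i = rho(i), i,j = 1..k.
Equivalently, Durbin-Levinson gives phi_{kk} iteratively:
  phi_{11} = rho(1)
  phi_{kk} = [rho(k) - sum_{j=1..k-1} phi_{k-1,j} rho(k-j)]
            / [1 - sum_{j=1..k-1} phi_{k-1,j} rho(j)],
  phi_{k,j} = phi_{k-1,j} - phi_{kk} phi_{k-1,k-j},  j = 1..k-1.
Step k = 1:
  phi_11 = rho(1) = -0.063.
Step k = 2:
  phi_22 = [rho(2) - phi_11 rho(1)] / [1 - phi_11 rho(1)] = [-0.2079 - (-0.063)(-0.063)] / [1 - (-0.063)(-0.063)]
         = -0.211869 / 0.996031 = -0.212713.
  Update: phi_21 = phi_11 - phi_22 phi_11 = -0.063 - (-0.212713)(-0.063) = -0.076401.
Step k = 3:
  phi_33 = [rho(3) - phi_21 rho(2) - phi_22 rho(1)] / [1 - phi_21 rho(1) - phi_22 rho(2)]
    numerator   = -0.3844 - (-0.076401)(-0.2079) - (-0.212713)(-0.063) = -0.41368469
    denominator = 1 - (-0.076401)(-0.063) - (-0.212713)(-0.2079) = 0.95096365
  phi_33 = -0.41368469 / 0.95096365 = -0.435.
Therefore phi_{33} = -0.4350.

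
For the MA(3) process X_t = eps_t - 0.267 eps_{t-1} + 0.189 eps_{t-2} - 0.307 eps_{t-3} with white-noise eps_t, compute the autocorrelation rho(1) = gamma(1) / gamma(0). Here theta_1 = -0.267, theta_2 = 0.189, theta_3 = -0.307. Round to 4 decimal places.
\rho(1) = -0.3126

For an MA(q) process with theta_0 = 1, the autocovariance is
  gamma(k) = sigma^2 * sum_{i=0..q-k} theta_i * theta_{i+k},
and rho(k) = gamma(k) / gamma(0). Sigma^2 cancels.
  numerator   = (1)*(-0.267) + (-0.267)*(0.189) + (0.189)*(-0.307) = -0.375486.
  denominator = (1)^2 + (-0.267)^2 + (0.189)^2 + (-0.307)^2 = 1.201259.
  rho(1) = -0.375486 / 1.201259 = -0.3126.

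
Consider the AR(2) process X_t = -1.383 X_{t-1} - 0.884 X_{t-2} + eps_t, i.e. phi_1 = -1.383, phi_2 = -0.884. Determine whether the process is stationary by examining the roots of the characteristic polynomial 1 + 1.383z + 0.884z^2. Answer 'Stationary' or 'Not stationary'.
\text{Stationary}

The AR(p) characteristic polynomial is P(z) = 1 + 1.383z + 0.884z^2.
Stationarity requires all roots to lie outside the unit circle, i.e. |z| > 1 for every root.
Set 1 + (1.383) z + (0.884) z^2 = 0, i.e. a z^2 + b z + c = 0 with a = 0.884, b = 1.383, c = 1.
Discriminant D = b^2 - 4ac = (1.383)^2 - 4*(0.884)*1 = 1.912689 - (3.536) = -1.623311.
D < 0, so the roots are the complex-conjugate pair z = (-b +/- i sqrt(-D)) / (2a) = -0.7822 +/- 0.7206i.
For a conjugate pair |z|^2 = z * conj(z) = (product of roots) = c/a = 1/(0.884) = 1.131222, so |z| = sqrt(1.131222) = 1.0636 for both roots.
Moduli of all roots: 1.0636, 1.0636.
All moduli strictly greater than 1? Yes.
Verdict: Stationary.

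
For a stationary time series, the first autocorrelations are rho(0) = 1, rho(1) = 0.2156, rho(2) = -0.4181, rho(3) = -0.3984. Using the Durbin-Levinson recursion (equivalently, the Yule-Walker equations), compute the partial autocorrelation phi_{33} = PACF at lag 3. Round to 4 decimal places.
\phi_{33} = -0.2191

The PACF at lag k is phi_{kk}, the last component of the solution
to the Yule-Walker system G_k phi = r_k where
  (G_k)_{ij} = rho(|i - j|), (r_k)_i = rho(i), i,j = 1..k.
Equivalently, Durbin-Levinson gives phi_{kk} iteratively:
  phi_{11} = rho(1)
  phi_{kk} = [rho(k) - sum_{j=1..k-1} phi_{k-1,j} rho(k-j)]
            / [1 - sum_{j=1..k-1} phi_{k-1,j} rho(j)],
  phi_{k,j} = phi_{k-1,j} - phi_{kk} phi_{k-1,k-j},  j = 1..k-1.
Step k = 1:
  phi_11 = rho(1) = 0.2156.
Step k = 2:
  phi_22 = [rho(2) - phi_11 rho(1)] / [1 - phi_11 rho(1)] = [-0.4181 - (0.2156)(0.2156)] / [1 - (0.2156)(0.2156)]
         = -0.46458336 / 0.95351664 = -0.487232.
  Update: phi_21 = phi_11 - phi_22 phi_11 = 0.2156 - (-0.487232)(0.2156) = 0.320647.
Step k = 3:
  phi_33 = [rho(3) - phi_21 rho(2) - phi_22 rho(1)] / [1 - phi_21 rho(1) - phi_22 rho(2)]
    numerator   = -0.3984 - (0.320647)(-0.4181) - (-0.487232)(0.2156) = -0.15929033
    denominator = 1 - (0.320647)(0.2156) - (-0.487232)(-0.4181) = 0.72715698
  phi_33 = -0.15929033 / 0.72715698 = -0.2191.
Therefore phi_{33} = -0.2191.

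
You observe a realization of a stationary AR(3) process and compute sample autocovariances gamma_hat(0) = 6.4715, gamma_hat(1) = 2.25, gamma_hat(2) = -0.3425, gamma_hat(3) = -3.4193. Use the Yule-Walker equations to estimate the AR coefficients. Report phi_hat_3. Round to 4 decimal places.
\hat\phi_{3} = -0.5180

The Yule-Walker equations for an AR(p) process read, in matrix form,
  Gamma_p phi = r_p,   with   (Gamma_p)_{ij} = gamma(|i - j|),
                       (r_p)_i = gamma(i),   i,j = 1..p.
Substitute the sample gammas (Toeplitz matrix and right-hand side of size 3):
  Gamma_p = [[6.4715, 2.25, -0.3425], [2.25, 6.4715, 2.25], [-0.3425, 2.25, 6.4715]]
  r_p     = [2.25, -0.3425, -3.4193]
Written out (R1..R3):
  (R1) 6.4715 phi_1 + 2.25 phi_2 - 0.3425 phi_3 = 2.25
  (R2) 2.25 phi_1 + 6.4715 phi_2 + 2.25 phi_3 = -0.3425
  (R3) -0.3425 phi_1 + 2.25 phi_2 + 6.4715 phi_3 = -3.4193
Gaussian elimination:
  R2 <- R2 - (2.25/6.4715) R1 = R2 - (0.347678) R1:  5.689224 phi_2 + 2.36908 phi_3 = -1.124776
  R3 <- R3 - (-0.3425/6.4715) R1 = R3 - (-0.052924) R1:  2.36908 phi_2 + 6.453373 phi_3 = -3.30022
  R3 <- R3 - (2.36908/5.689224) R2 = R3 - (0.416415) R2:  5.466852 phi_3 = -2.831846
Back-substitution:
  phi_hat_3 = -2.831846 / 5.466852 = -0.518003
  phi_hat_2 = (-1.124776 - (2.36908)(-0.518003)) / 5.689224 = 0.018001
  phi_hat_1 = (2.25 - (2.25)(0.018001) - (-0.3425)(-0.518003)) / 6.4715 = 0.314005
So phi_hat = [0.3140, 0.0180, -0.5180].
Therefore phi_hat_3 = -0.5180.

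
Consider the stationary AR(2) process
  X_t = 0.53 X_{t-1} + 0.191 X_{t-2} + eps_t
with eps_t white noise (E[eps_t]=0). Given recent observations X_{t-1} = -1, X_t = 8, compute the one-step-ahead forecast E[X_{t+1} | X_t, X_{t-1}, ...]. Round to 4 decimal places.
E[X_{t+1} \mid \mathcal F_t] = 4.0490

For an AR(p) model X_t = c + sum_i phi_i X_{t-i} + eps_t, the
one-step-ahead conditional mean is
  E[X_{t+1} | X_t, ...] = c + sum_i phi_i X_{t+1-i}.
Substitute known values:
  E[X_{t+1} | ...] = (0.53) * (8) + (0.191) * (-1)
                   = 4.0490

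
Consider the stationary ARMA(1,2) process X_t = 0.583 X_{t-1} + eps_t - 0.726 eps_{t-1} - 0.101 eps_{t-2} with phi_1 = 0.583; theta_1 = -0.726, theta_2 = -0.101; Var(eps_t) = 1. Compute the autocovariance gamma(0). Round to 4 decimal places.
\gamma(0) = 1.0719

Multiply the model equation by X_{t-k} and take expectations. With theta_0 = psi_0 = 1 and psi_j the MA(infinity) weights, this gives
  gamma(k) - sum_i phi_i gamma(k-i) = c_k,
  c_k = sigma^2 * sum_{j=k..q} theta_j psi_{j-k}   (c_k = 0 for k > q),
using gamma(-m) = gamma(m).
psi-weights needed (psi_j = theta_j + sum_i phi_i psi_{j-i}):
  psi_1 = theta_1 + phi_1 = -0.726 + (0.583) = -0.143
  psi_2 = theta_2 + phi_1 psi_1 = -0.101 + (0.583)(-0.143) = -0.184369
Right-hand sides:
  c_0 = sigma^2 (1 + theta_1 psi_1 + theta_2 psi_2) = 1 * (1 + (-0.726)(-0.143) + (-0.101)(-0.184369)) = 1 * 1.122439 = 1.122439
  c_1 = sigma^2 (theta_1 + theta_2 psi_1) = 1 * (-0.726 + (-0.101)(-0.143)) = -0.711557
  c_2 = sigma^2 theta_2 = 1 * (-0.101) = -0.101
Equations for k = 0 and k = 1 (AR order 1):
  gamma(0) = phi_1 gamma(1) + c_0
  gamma(1) = phi_1 gamma(0) + c_1
Substituting the second into the first: gamma(0) (1 - phi_1^2) = c_0 + phi_1 c_1, so
  gamma(0) = (c_0 + phi_1 c_1) / (1 - phi_1^2) = (1.122439 + (0.583)(-0.711557)) / (1 - (0.583)^2) = 0.707602 / 0.660111 = 1.071943.
Therefore gamma(0) = 1.0719 (to 4 decimal places).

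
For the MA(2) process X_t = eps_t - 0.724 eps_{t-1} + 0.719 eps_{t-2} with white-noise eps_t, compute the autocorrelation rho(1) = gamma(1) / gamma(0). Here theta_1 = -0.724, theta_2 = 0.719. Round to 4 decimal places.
\rho(1) = -0.6097

For an MA(q) process with theta_0 = 1, the autocovariance is
  gamma(k) = sigma^2 * sum_{i=0..q-k} theta_i * theta_{i+k},
and rho(k) = gamma(k) / gamma(0). Sigma^2 cancels.
  numerator   = (1)*(-0.724) + (-0.724)*(0.719) = -1.244556.
  denominator = (1)^2 + (-0.724)^2 + (0.719)^2 = 2.041137.
  rho(1) = -1.244556 / 2.041137 = -0.6097.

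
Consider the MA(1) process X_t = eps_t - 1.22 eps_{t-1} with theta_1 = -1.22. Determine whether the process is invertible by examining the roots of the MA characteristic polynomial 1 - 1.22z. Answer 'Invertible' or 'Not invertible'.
\text{Not invertible}

The MA(q) characteristic polynomial is P(z) = 1 - 1.22z.
Invertibility requires all roots to lie outside the unit circle, i.e. |z| > 1 for every root.
This is linear in z: 1 + (-1.22) z = 0  =>  z = -1/(-1.22) = 0.819672,  |z| = 0.819672.
Moduli of all roots: 0.8197.
All moduli strictly greater than 1? No.
Verdict: Not invertible.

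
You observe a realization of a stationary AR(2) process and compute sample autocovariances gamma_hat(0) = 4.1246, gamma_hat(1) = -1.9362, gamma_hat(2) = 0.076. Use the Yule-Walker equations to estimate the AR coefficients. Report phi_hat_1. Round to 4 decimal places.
\hat\phi_{1} = -0.5910

The Yule-Walker equations for an AR(p) process read, in matrix form,
  Gamma_p phi = r_p,   with   (Gamma_p)_{ij} = gamma(|i - j|),
                       (r_p)_i = gamma(i),   i,j = 1..p.
Substitute the sample gammas (Toeplitz matrix and right-hand side of size 2):
  Gamma_p = [[4.1246, -1.9362], [-1.9362, 4.1246]]
  r_p     = [-1.9362, 0.076]
Written out:
  4.1246 phi_1 - 1.9362 phi_2 = -1.9362
  -1.9362 phi_1 + 4.1246 phi_2 = 0.076
Solve by Cramer's rule:
  det = gamma(0)^2 - gamma(1)^2 = (4.1246)^2 - (-1.9362)^2 = 17.01232516 - 3.74887044 = 13.26345472
  phi_hat_1 = [gamma(1) gamma(0) - gamma(1) gamma(2)] / det = [(-1.9362)(4.1246) - (-1.9362)(0.076)] / 13.26345472 = -7.83889932 / 13.26345472 = -0.591
  phi_hat_2 = [gamma(0) gamma(2) - gamma(1)^2] / det = [(4.1246)(0.076) - (-1.9362)^2] / 13.26345472 = -3.43540084 / 13.26345472 = -0.259
So phi_hat = [-0.5910, -0.2590].
Therefore phi_hat_1 = -0.5910.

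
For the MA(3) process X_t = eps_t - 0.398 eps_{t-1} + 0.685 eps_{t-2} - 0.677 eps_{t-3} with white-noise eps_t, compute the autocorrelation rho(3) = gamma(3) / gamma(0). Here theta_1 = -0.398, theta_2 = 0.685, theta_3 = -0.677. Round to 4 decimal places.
\rho(3) = -0.3246

For an MA(q) process with theta_0 = 1, the autocovariance is
  gamma(k) = sigma^2 * sum_{i=0..q-k} theta_i * theta_{i+k},
and rho(k) = gamma(k) / gamma(0). Sigma^2 cancels.
  numerator   = (1)*(-0.677) = -0.677.
  denominator = (1)^2 + (-0.398)^2 + (0.685)^2 + (-0.677)^2 = 2.085958.
  rho(3) = -0.677 / 2.085958 = -0.3246.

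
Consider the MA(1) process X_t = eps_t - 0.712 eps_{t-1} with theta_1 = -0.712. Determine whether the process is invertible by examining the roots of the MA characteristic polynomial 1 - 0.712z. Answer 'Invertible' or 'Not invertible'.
\text{Invertible}

The MA(q) characteristic polynomial is P(z) = 1 - 0.712z.
Invertibility requires all roots to lie outside the unit circle, i.e. |z| > 1 for every root.
This is linear in z: 1 + (-0.712) z = 0  =>  z = -1/(-0.712) = 1.404494,  |z| = 1.404494.
Moduli of all roots: 1.4045.
All moduli strictly greater than 1? Yes.
Verdict: Invertible.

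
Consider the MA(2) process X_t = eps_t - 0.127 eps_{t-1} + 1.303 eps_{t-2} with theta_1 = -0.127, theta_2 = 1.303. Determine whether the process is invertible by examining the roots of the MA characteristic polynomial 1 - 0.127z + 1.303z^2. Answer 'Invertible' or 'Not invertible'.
\text{Not invertible}

The MA(q) characteristic polynomial is P(z) = 1 - 0.127z + 1.303z^2.
Invertibility requires all roots to lie outside the unit circle, i.e. |z| > 1 for every root.
Set 1 + (-0.127) z + (1.303) z^2 = 0, i.e. a z^2 + b z + c = 0 with a = 1.303, b = -0.127, c = 1.
Discriminant D = b^2 - 4ac = (-0.127)^2 - 4*(1.303)*1 = 0.016129 - (5.212) = -5.195871.
D < 0, so the roots are the complex-conjugate pair z = (-b +/- i sqrt(-D)) / (2a) = 0.0487 +/- 0.8747i.
For a conjugate pair |z|^2 = z * conj(z) = (product of roots) = c/a = 1/(1.303) = 0.76746, so |z| = sqrt(0.76746) = 0.876 for both roots.
Moduli of all roots: 0.8760, 0.8760.
All moduli strictly greater than 1? No.
Verdict: Not invertible.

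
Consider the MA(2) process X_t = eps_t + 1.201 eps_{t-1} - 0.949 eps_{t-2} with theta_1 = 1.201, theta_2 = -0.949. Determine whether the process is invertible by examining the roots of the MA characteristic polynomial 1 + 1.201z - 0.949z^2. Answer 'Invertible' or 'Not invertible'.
\text{Not invertible}

The MA(q) characteristic polynomial is P(z) = 1 + 1.201z - 0.949z^2.
Invertibility requires all roots to lie outside the unit circle, i.e. |z| > 1 for every root.
Set 1 + (1.201) z + (-0.949) z^2 = 0, i.e. a z^2 + b z + c = 0 with a = -0.949, b = 1.201, c = 1.
Discriminant D = b^2 - 4ac = (1.201)^2 - 4*(-0.949)*1 = 1.442401 - (-3.796) = 5.238401.
D >= 0, so the roots are real: z = (-b +/- sqrt(D)) / (2a) = (-1.201 +/- 2.288755) / (-1.898).
  z_1 = (-1.201 + 2.288755) / (-1.898) = -0.5731,   |z_1| = 0.5731.
  z_2 = (-1.201 - 2.288755) / (-1.898) = 1.8386,   |z_2| = 1.8386.
Moduli of all roots: 0.5731, 1.8386.
All moduli strictly greater than 1? No.
Verdict: Not invertible.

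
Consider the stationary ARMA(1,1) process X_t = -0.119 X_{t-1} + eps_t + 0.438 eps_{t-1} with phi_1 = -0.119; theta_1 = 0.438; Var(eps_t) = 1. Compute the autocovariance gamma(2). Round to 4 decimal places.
\gamma(2) = -0.0365

Multiply the model equation by X_{t-k} and take expectations. With theta_0 = psi_0 = 1 and psi_j the MA(infinity) weights, this gives
  gamma(k) - sum_i phi_i gamma(k-i) = c_k,
  c_k = sigma^2 * sum_{j=k..q} theta_j psi_{j-k}   (c_k = 0 for k > q),
using gamma(-m) = gamma(m).
psi-weights needed (psi_j = theta_j + sum_i phi_i psi_{j-i}):
  psi_1 = theta_1 + phi_1 = 0.438 + (-0.119) = 0.319
Right-hand sides:
  c_0 = sigma^2 (1 + theta_1 psi_1) = 1 * (1 + (0.438)(0.319)) = 1 * 1.139722 = 1.139722
  c_1 = sigma^2 theta_1 = 1 * (0.438) = 0.438
  c_2 = 0
Equations for k = 0 and k = 1 (AR order 1):
  gamma(0) = phi_1 gamma(1) + c_0
  gamma(1) = phi_1 gamma(0) + c_1
Substituting the second into the first: gamma(0) (1 - phi_1^2) = c_0 + phi_1 c_1, so
  gamma(0) = (c_0 + phi_1 c_1) / (1 - phi_1^2) = (1.139722 + (-0.119)(0.438)) / (1 - (-0.119)^2) = 1.0876 / 0.985839 = 1.103223.
  gamma(1) = phi_1 gamma(0) + c_1 = (-0.119)(1.103223) + (0.438) = 0.306716.
For k = 2 (> q): gamma(2) = phi_1 gamma(1) = (-0.119)(0.306716) = -0.036499.
Therefore gamma(2) = -0.0365 (to 4 decimal places).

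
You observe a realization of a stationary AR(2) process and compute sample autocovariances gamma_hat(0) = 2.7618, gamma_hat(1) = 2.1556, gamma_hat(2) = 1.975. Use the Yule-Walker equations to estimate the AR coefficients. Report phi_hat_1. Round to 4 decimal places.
\hat\phi_{1} = 0.5690

The Yule-Walker equations for an AR(p) process read, in matrix form,
  Gamma_p phi = r_p,   with   (Gamma_p)_{ij} = gamma(|i - j|),
                       (r_p)_i = gamma(i),   i,j = 1..p.
Substitute the sample gammas (Toeplitz matrix and right-hand side of size 2):
  Gamma_p = [[2.7618, 2.1556], [2.1556, 2.7618]]
  r_p     = [2.1556, 1.975]
Written out:
  2.7618 phi_1 + 2.1556 phi_2 = 2.1556
  2.1556 phi_1 + 2.7618 phi_2 = 1.975
Solve by Cramer's rule:
  det = gamma(0)^2 - gamma(1)^2 = (2.7618)^2 - (2.1556)^2 = 7.62753924 - 4.64661136 = 2.98092788
  phi_hat_1 = [gamma(1) gamma(0) - gamma(1) gamma(2)] / det = [(2.1556)(2.7618) - (2.1556)(1.975)] / 2.98092788 = 1.69602608 / 2.98092788 = 0.569
  phi_hat_2 = [gamma(0) gamma(2) - gamma(1)^2] / det = [(2.7618)(1.975) - (2.1556)^2] / 2.98092788 = 0.80794364 / 2.98092788 = 0.271
So phi_hat = [0.5690, 0.2710].
Therefore phi_hat_1 = 0.5690.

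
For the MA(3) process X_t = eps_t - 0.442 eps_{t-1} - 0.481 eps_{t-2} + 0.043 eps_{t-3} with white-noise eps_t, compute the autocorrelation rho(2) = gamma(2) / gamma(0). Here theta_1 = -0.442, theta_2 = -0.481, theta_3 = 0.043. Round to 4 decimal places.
\rho(2) = -0.3500

For an MA(q) process with theta_0 = 1, the autocovariance is
  gamma(k) = sigma^2 * sum_{i=0..q-k} theta_i * theta_{i+k},
and rho(k) = gamma(k) / gamma(0). Sigma^2 cancels.
  numerator   = (1)*(-0.481) + (-0.442)*(0.043) = -0.500006.
  denominator = (1)^2 + (-0.442)^2 + (-0.481)^2 + (0.043)^2 = 1.428574.
  rho(2) = -0.500006 / 1.428574 = -0.3500.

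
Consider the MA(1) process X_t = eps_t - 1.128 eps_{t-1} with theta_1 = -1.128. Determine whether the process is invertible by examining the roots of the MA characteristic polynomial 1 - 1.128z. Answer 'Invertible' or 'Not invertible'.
\text{Not invertible}

The MA(q) characteristic polynomial is P(z) = 1 - 1.128z.
Invertibility requires all roots to lie outside the unit circle, i.e. |z| > 1 for every root.
This is linear in z: 1 + (-1.128) z = 0  =>  z = -1/(-1.128) = 0.886525,  |z| = 0.886525.
Moduli of all roots: 0.8865.
All moduli strictly greater than 1? No.
Verdict: Not invertible.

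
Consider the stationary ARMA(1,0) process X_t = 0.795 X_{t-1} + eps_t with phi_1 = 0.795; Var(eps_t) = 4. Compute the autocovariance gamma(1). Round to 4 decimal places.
\gamma(1) = 8.6419

Multiply the model equation by X_{t-k} and take expectations. With theta_0 = psi_0 = 1 and psi_j the MA(infinity) weights, this gives
  gamma(k) - sum_i phi_i gamma(k-i) = c_k,
  c_k = sigma^2 * sum_{j=k..q} theta_j psi_{j-k}   (c_k = 0 for k > q),
using gamma(-m) = gamma(m).
Pure AR (q = 0): c_0 = sigma^2 = 4, c_k = 0 for k >= 1.
Equations for k = 0 and k = 1 (AR order 1):
  gamma(0) = phi_1 gamma(1) + c_0
  gamma(1) = phi_1 gamma(0) + c_1
Substituting the second into the first: gamma(0) (1 - phi_1^2) = c_0 + phi_1 c_1, so
  gamma(0) = c_0 / (1 - phi_1^2) = 4 / (1 - (0.795)^2) = 4 / 0.367975 = 10.870304.
  gamma(1) = phi_1 gamma(0) = (0.795)(10.870304) = 8.641891.
Therefore gamma(1) = 8.6419 (to 4 decimal places).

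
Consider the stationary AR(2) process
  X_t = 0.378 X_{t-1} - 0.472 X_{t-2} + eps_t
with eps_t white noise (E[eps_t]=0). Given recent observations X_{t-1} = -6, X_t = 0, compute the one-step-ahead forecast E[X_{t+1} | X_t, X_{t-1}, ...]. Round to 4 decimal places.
E[X_{t+1} \mid \mathcal F_t] = 2.8320

For an AR(p) model X_t = c + sum_i phi_i X_{t-i} + eps_t, the
one-step-ahead conditional mean is
  E[X_{t+1} | X_t, ...] = c + sum_i phi_i X_{t+1-i}.
Substitute known values:
  E[X_{t+1} | ...] = (0.378) * (0) + (-0.472) * (-6)
                   = 2.8320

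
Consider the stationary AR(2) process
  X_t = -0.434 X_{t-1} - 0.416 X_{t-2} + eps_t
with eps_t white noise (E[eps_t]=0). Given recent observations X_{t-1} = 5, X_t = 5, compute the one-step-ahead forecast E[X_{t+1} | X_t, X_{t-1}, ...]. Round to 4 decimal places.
E[X_{t+1} \mid \mathcal F_t] = -4.2500

For an AR(p) model X_t = c + sum_i phi_i X_{t-i} + eps_t, the
one-step-ahead conditional mean is
  E[X_{t+1} | X_t, ...] = c + sum_i phi_i X_{t+1-i}.
Substitute known values:
  E[X_{t+1} | ...] = (-0.434) * (5) + (-0.416) * (5)
                   = -4.2500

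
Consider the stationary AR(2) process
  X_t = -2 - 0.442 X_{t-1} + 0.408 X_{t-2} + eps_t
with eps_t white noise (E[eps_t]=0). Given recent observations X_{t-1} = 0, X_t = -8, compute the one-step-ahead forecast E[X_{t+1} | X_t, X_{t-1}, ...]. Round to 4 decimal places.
E[X_{t+1} \mid \mathcal F_t] = 1.5360

For an AR(p) model X_t = c + sum_i phi_i X_{t-i} + eps_t, the
one-step-ahead conditional mean is
  E[X_{t+1} | X_t, ...] = c + sum_i phi_i X_{t+1-i}.
Substitute known values:
  E[X_{t+1} | ...] = -2 + (-0.442) * (-8) + (0.408) * (0)
                   = 1.5360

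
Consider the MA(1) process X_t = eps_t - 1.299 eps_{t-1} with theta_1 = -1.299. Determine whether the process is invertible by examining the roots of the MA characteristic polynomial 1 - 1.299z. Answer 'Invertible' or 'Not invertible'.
\text{Not invertible}

The MA(q) characteristic polynomial is P(z) = 1 - 1.299z.
Invertibility requires all roots to lie outside the unit circle, i.e. |z| > 1 for every root.
This is linear in z: 1 + (-1.299) z = 0  =>  z = -1/(-1.299) = 0.769823,  |z| = 0.769823.
Moduli of all roots: 0.7698.
All moduli strictly greater than 1? No.
Verdict: Not invertible.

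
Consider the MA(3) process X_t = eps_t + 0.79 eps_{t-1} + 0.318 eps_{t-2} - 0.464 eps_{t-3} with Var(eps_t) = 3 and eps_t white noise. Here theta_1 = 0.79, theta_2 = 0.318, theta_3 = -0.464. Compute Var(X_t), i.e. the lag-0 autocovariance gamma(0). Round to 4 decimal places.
\gamma(0) = 5.8216

For an MA(q) process X_t = eps_t + sum_i theta_i eps_{t-i} with
Var(eps_t) = sigma^2, the variance is
  gamma(0) = sigma^2 * (1 + sum_i theta_i^2).
  sum_i theta_i^2 = (0.79)^2 + (0.318)^2 + (-0.464)^2 = 0.6241 + 0.101124 + 0.215296 = 0.94052.
  gamma(0) = 3 * (1 + 0.94052) = 3 * 1.94052 = 5.82156, which rounds to 5.8216.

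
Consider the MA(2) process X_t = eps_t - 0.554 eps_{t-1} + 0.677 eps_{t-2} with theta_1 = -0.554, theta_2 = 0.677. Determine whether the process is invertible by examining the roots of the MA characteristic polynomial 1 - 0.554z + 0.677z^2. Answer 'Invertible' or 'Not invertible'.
\text{Invertible}

The MA(q) characteristic polynomial is P(z) = 1 - 0.554z + 0.677z^2.
Invertibility requires all roots to lie outside the unit circle, i.e. |z| > 1 for every root.
Set 1 + (-0.554) z + (0.677) z^2 = 0, i.e. a z^2 + b z + c = 0 with a = 0.677, b = -0.554, c = 1.
Discriminant D = b^2 - 4ac = (-0.554)^2 - 4*(0.677)*1 = 0.306916 - (2.708) = -2.401084.
D < 0, so the roots are the complex-conjugate pair z = (-b +/- i sqrt(-D)) / (2a) = 0.4092 +/- 1.1444i.
For a conjugate pair |z|^2 = z * conj(z) = (product of roots) = c/a = 1/(0.677) = 1.477105, so |z| = sqrt(1.477105) = 1.2154 for both roots.
Moduli of all roots: 1.2154, 1.2154.
All moduli strictly greater than 1? Yes.
Verdict: Invertible.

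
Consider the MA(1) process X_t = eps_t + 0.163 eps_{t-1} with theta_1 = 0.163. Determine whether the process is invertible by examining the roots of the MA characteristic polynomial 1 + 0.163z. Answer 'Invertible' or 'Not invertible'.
\text{Invertible}

The MA(q) characteristic polynomial is P(z) = 1 + 0.163z.
Invertibility requires all roots to lie outside the unit circle, i.e. |z| > 1 for every root.
This is linear in z: 1 + (0.163) z = 0  =>  z = -1/(0.163) = -6.134969,  |z| = 6.134969.
Moduli of all roots: 6.1350.
All moduli strictly greater than 1? Yes.
Verdict: Invertible.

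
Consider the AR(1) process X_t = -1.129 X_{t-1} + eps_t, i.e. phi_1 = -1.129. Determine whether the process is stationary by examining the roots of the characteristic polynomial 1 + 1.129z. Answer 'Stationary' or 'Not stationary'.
\text{Not stationary}

The AR(p) characteristic polynomial is P(z) = 1 + 1.129z.
Stationarity requires all roots to lie outside the unit circle, i.e. |z| > 1 for every root.
This is linear in z: 1 + (1.129) z = 0  =>  z = -1/(1.129) = -0.88574,  |z| = 0.88574.
Moduli of all roots: 0.8857.
All moduli strictly greater than 1? No.
Verdict: Not stationary.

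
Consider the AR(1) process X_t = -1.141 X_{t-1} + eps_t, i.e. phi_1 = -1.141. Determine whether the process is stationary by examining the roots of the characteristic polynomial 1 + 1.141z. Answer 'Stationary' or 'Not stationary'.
\text{Not stationary}

The AR(p) characteristic polynomial is P(z) = 1 + 1.141z.
Stationarity requires all roots to lie outside the unit circle, i.e. |z| > 1 for every root.
This is linear in z: 1 + (1.141) z = 0  =>  z = -1/(1.141) = -0.876424,  |z| = 0.876424.
Moduli of all roots: 0.8764.
All moduli strictly greater than 1? No.
Verdict: Not stationary.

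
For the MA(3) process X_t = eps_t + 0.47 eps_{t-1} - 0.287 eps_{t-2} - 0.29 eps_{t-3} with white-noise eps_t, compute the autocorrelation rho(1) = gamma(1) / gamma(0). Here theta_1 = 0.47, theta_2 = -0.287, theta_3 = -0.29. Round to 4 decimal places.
\rho(1) = 0.3015

For an MA(q) process with theta_0 = 1, the autocovariance is
  gamma(k) = sigma^2 * sum_{i=0..q-k} theta_i * theta_{i+k},
and rho(k) = gamma(k) / gamma(0). Sigma^2 cancels.
  numerator   = (1)*(0.47) + (0.47)*(-0.287) + (-0.287)*(-0.29) = 0.41834.
  denominator = (1)^2 + (0.47)^2 + (-0.287)^2 + (-0.29)^2 = 1.387369.
  rho(1) = 0.41834 / 1.387369 = 0.3015.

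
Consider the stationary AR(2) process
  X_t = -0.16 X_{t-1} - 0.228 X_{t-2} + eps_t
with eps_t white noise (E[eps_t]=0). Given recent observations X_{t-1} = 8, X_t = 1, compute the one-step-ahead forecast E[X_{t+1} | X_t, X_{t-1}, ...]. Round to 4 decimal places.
E[X_{t+1} \mid \mathcal F_t] = -1.9840

For an AR(p) model X_t = c + sum_i phi_i X_{t-i} + eps_t, the
one-step-ahead conditional mean is
  E[X_{t+1} | X_t, ...] = c + sum_i phi_i X_{t+1-i}.
Substitute known values:
  E[X_{t+1} | ...] = (-0.16) * (1) + (-0.228) * (8)
                   = -1.9840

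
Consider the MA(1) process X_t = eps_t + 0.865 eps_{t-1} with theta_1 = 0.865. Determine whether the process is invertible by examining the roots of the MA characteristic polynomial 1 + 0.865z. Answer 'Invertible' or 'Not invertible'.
\text{Invertible}

The MA(q) characteristic polynomial is P(z) = 1 + 0.865z.
Invertibility requires all roots to lie outside the unit circle, i.e. |z| > 1 for every root.
This is linear in z: 1 + (0.865) z = 0  =>  z = -1/(0.865) = -1.156069,  |z| = 1.156069.
Moduli of all roots: 1.1561.
All moduli strictly greater than 1? Yes.
Verdict: Invertible.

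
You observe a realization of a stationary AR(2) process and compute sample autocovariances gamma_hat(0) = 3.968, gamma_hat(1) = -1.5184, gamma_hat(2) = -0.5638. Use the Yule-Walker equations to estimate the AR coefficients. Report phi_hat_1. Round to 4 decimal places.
\hat\phi_{1} = -0.5120

The Yule-Walker equations for an AR(p) process read, in matrix form,
  Gamma_p phi = r_p,   with   (Gamma_p)_{ij} = gamma(|i - j|),
                       (r_p)_i = gamma(i),   i,j = 1..p.
Substitute the sample gammas (Toeplitz matrix and right-hand side of size 2):
  Gamma_p = [[3.968, -1.5184], [-1.5184, 3.968]]
  r_p     = [-1.5184, -0.5638]
Written out:
  3.968 phi_1 - 1.5184 phi_2 = -1.5184
  -1.5184 phi_1 + 3.968 phi_2 = -0.5638
Solve by Cramer's rule:
  det = gamma(0)^2 - gamma(1)^2 = (3.968)^2 - (-1.5184)^2 = 15.745024 - 2.30553856 = 13.43948544
  phi_hat_1 = [gamma(1) gamma(0) - gamma(1) gamma(2)] / det = [(-1.5184)(3.968) - (-1.5184)(-0.5638)] / 13.43948544 = -6.88108512 / 13.43948544 = -0.512
  phi_hat_2 = [gamma(0) gamma(2) - gamma(1)^2] / det = [(3.968)(-0.5638) - (-1.5184)^2] / 13.43948544 = -4.54269696 / 13.43948544 = -0.338
So phi_hat = [-0.5120, -0.3380].
Therefore phi_hat_1 = -0.5120.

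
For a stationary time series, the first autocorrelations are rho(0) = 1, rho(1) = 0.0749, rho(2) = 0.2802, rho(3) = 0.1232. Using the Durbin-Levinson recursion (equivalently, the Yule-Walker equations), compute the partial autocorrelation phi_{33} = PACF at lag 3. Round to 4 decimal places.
\phi_{33} = 0.0951

The PACF at lag k is phi_{kk}, the last component of the solution
to the Yule-Walker system G_k phi = r_k where
  (G_k)_{ij} = rho(|i - j|), (r_k)_i = rho(i), i,j = 1..k.
Equivalently, Durbin-Levinson gives phi_{kk} iteratively:
  phi_{11} = rho(1)
  phi_{kk} = [rho(k) - sum_{j=1..k-1} phi_{k-1,j} rho(k-j)]
            / [1 - sum_{j=1..k-1} phi_{k-1,j} rho(j)],
  phi_{k,j} = phi_{k-1,j} - phi_{kk} phi_{k-1,k-j},  j = 1..k-1.
Step k = 1:
  phi_11 = rho(1) = 0.0749.
Step k = 2:
  phi_22 = [rho(2) - phi_11 rho(1)] / [1 - phi_11 rho(1)] = [0.2802 - (0.0749)(0.0749)] / [1 - (0.0749)(0.0749)]
         = 0.27458999 / 0.99438999 = 0.276139.
  Update: phi_21 = phi_11 - phi_22 phi_11 = 0.0749 - (0.276139)(0.0749) = 0.054217.
Step k = 3:
  phi_33 = [rho(3) - phi_21 rho(2) - phi_22 rho(1)] / [1 - phi_21 rho(1) - phi_22 rho(2)]
    numerator   = 0.1232 - (0.054217)(0.2802) - (0.276139)(0.0749) = 0.08732553
    denominator = 1 - (0.054217)(0.0749) - (0.276139)(0.2802) = 0.91856495
  phi_33 = 0.08732553 / 0.91856495 = 0.0951.
Therefore phi_{33} = 0.0951.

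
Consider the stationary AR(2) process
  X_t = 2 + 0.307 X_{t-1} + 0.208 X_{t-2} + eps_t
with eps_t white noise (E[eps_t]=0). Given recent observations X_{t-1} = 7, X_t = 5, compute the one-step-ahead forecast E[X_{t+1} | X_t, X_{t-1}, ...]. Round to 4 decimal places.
E[X_{t+1} \mid \mathcal F_t] = 4.9910

For an AR(p) model X_t = c + sum_i phi_i X_{t-i} + eps_t, the
one-step-ahead conditional mean is
  E[X_{t+1} | X_t, ...] = c + sum_i phi_i X_{t+1-i}.
Substitute known values:
  E[X_{t+1} | ...] = 2 + (0.307) * (5) + (0.208) * (7)
                   = 4.9910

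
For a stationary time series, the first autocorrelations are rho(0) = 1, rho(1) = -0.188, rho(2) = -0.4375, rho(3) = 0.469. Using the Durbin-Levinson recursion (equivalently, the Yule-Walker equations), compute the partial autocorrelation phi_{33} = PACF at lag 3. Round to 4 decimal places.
\phi_{33} = 0.3470

The PACF at lag k is phi_{kk}, the last component of the solution
to the Yule-Walker system G_k phi = r_k where
  (G_k)_{ij} = rho(|i - j|), (r_k)_i = rho(i), i,j = 1..k.
Equivalently, Durbin-Levinson gives phi_{kk} iteratively:
  phi_{11} = rho(1)
  phi_{kk} = [rho(k) - sum_{j=1..k-1} phi_{k-1,j} rho(k-j)]
            / [1 - sum_{j=1..k-1} phi_{k-1,j} rho(j)],
  phi_{k,j} = phi_{k-1,j} - phi_{kk} phi_{k-1,k-j},  j = 1..k-1.
Step k = 1:
  phi_11 = rho(1) = -0.188.
Step k = 2:
  phi_22 = [rho(2) - phi_11 rho(1)] / [1 - phi_11 rho(1)] = [-0.4375 - (-0.188)(-0.188)] / [1 - (-0.188)(-0.188)]
         = -0.472844 / 0.964656 = -0.490169.
  Update: phi_21 = phi_11 - phi_22 phi_11 = -0.188 - (-0.490169)(-0.188) = -0.280152.
Step k = 3:
  phi_33 = [rho(3) - phi_21 rho(2) - phi_22 rho(1)] / [1 - phi_21 rho(1) - phi_22 rho(2)]
    numerator   = 0.469 - (-0.280152)(-0.4375) - (-0.490169)(-0.188) = 0.25428196
    denominator = 1 - (-0.280152)(-0.188) - (-0.490169)(-0.4375) = 0.73288276
  phi_33 = 0.25428196 / 0.73288276 = 0.347.
Therefore phi_{33} = 0.3470.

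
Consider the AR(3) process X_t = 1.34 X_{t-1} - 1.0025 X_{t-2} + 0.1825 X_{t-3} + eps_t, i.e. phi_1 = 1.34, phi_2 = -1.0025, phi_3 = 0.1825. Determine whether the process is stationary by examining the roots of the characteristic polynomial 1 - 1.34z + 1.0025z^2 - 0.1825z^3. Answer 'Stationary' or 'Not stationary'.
\text{Stationary}

The AR(p) characteristic polynomial is P(z) = 1 - 1.34z + 1.0025z^2 - 0.1825z^3.
Stationarity requires all roots to lie outside the unit circle, i.e. |z| > 1 for every root.
Degree 3: look for a simple real root z0 first, then factor out (1 - z/z0) and solve the remaining quadratic.
Testing z0 = 4: P(4) = 1 + (-1.34)(4) + (1.0025)(4)^2 + (-0.1825)(4)^3
  = 1 + (-5.36) + (16.04) + (-11.68) = 0.  So z_0 = 4 is a root, |z_0| = 4.
Divide out the factor (1 - 0.25 z) = (1 - z/z0) (since 1/z0 = 0.25):
  P(z) = (1 - 0.25 z)(1 + (-1.09) z + (0.73) z^2)
  [check: z-coef -1.09 - (0.25) = -1.34; z^2-coef 0.73 - (0.25)(-1.09) = 1.0025; z^3-coef -(0.25)(0.73) = -0.1825.]
Remaining roots from the quadratic factor 1 + (-1.09) z + (0.73) z^2:
  Set 1 + (-1.09) z + (0.73) z^2 = 0, i.e. a z^2 + b z + c = 0 with a = 0.73, b = -1.09, c = 1.
  Discriminant D = b^2 - 4ac = (-1.09)^2 - 4*(0.73)*1 = 1.1881 - (2.92) = -1.7319.
  D < 0, so the roots are the complex-conjugate pair z = (-b +/- i sqrt(-D)) / (2a) = 0.7466 +/- 0.9014i.
  For a conjugate pair |z|^2 = z * conj(z) = (product of roots) = c/a = 1/(0.73) = 1.369863, so |z| = sqrt(1.369863) = 1.1704 for both roots.
Moduli of all roots: 4.0000, 1.1704, 1.1704.
All moduli strictly greater than 1? Yes.
Verdict: Stationary.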